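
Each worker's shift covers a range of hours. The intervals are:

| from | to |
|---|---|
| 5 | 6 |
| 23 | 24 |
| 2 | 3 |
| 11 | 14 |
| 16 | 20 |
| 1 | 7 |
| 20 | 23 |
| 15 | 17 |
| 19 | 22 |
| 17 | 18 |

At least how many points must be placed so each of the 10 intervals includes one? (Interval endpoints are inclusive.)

6

Process intervals by earliest right end; each time one isn't hit yet, stab at its right endpoint.
Sorted: [2,3] [5,6] [1,7] [11,14] [15,17] [17,18] [16,20] [19,22] [20,23] [23,24]
{[2,3]} hit by 3; {[5,6],[1,7]} hit by 6; {[11,14]} hit by 14; {[15,17],[17,18],[16,20]} hit by 17; {[19,22],[20,23]} hit by 22; {[23,24]} hit by 24.
Points: 3, 6, 14, 17, 22, 24 (6 total).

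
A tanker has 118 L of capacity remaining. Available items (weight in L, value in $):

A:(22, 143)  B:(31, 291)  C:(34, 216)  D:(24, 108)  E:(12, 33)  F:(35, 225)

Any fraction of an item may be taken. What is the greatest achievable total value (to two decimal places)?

849.59

Greedy by value/weight ratio, highest first.
Order: B (291/31=9.39) > A (143/22=6.50) > F (225/35=6.43) > C (216/34=6.35) > D (108/24=4.50) > E (33/12=2.75)
Fill: take B (31 @ 291) → take A (22 @ 143) → take F (35 @ 225) → take 30/34 of C → 190.59; 118/118 used.
Total value = 849.59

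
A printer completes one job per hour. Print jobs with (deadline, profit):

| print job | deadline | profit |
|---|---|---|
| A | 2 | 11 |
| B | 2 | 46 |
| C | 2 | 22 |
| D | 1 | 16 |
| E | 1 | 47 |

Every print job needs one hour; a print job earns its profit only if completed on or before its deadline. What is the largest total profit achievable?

93

Sort by profit descending; place each in the latest free slot ≤ its deadline.
Profit order: E=47 B=46 C=22 D=16 A=11
Assign: E→slot 1, B→slot 2, C skipped, D skipped, A skipped.
Slots: [1:E] [2:B]
Profit = 47 + 46 = 93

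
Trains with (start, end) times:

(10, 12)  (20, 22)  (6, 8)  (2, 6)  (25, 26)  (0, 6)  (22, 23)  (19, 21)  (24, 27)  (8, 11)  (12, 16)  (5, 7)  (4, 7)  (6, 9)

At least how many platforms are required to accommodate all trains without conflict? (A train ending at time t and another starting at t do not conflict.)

Events (time:±→running): 0:+→1 2:+→2 4:+→3 5:+→4 … peak 4.

4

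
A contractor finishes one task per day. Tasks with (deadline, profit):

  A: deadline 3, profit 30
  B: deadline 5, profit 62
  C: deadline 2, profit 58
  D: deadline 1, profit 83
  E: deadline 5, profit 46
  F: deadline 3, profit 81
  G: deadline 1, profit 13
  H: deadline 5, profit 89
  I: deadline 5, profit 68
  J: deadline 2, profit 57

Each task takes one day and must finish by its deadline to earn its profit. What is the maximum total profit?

383

Take jobs in profit order; each goes to the latest open slot no later than its deadline.
By profit: H(d5,89), D(d1,83), F(d3,81), I(d5,68), B(d5,62), C(d2,58), J(d2,57), E(d5,46), A(d3,30), G(d1,13)
H→slot 5; D→slot 1; F→slot 3; I→slot 4; B→slot 2; C skipped; J skipped; E skipped; A skipped; G skipped.
Profit = 83 + 62 + 81 + 68 + 89 = 383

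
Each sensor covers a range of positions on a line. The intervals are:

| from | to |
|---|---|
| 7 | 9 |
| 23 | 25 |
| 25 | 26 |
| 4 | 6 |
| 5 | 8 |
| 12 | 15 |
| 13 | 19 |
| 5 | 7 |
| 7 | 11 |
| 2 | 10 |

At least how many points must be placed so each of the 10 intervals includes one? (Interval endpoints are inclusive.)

4

Sort by right endpoint; whenever an interval is uncovered, place a point at its right end.
By right end: [4,6]  [5,7]  [5,8]  [7,9]  [2,10]  [7,11]  [12,15]  [13,19]  [23,25]  [25,26]
[4,6] uncovered → point at 6; [7,9] uncovered → point at 9; [12,15] uncovered → point at 15; [23,25] uncovered → point at 25.
Points: 6, 9, 15, 25 (4 total).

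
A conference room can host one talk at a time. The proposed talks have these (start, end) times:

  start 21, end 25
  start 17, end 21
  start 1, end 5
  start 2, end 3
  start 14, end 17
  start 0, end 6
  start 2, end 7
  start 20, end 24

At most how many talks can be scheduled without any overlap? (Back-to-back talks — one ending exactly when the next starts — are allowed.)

Greedy by earliest finish: after sorting by end time, pick each interval compatible with the last pick.
By end time: (2,3), (1,5), (0,6), (2,7), (14,17), (17,21), (20,24), (21,25).
Pick (2,3); next start ≥ 3 → (14,17); next start ≥ 17 → (17,21); next start ≥ 21 → (21,25).
Selected 4 talks.

4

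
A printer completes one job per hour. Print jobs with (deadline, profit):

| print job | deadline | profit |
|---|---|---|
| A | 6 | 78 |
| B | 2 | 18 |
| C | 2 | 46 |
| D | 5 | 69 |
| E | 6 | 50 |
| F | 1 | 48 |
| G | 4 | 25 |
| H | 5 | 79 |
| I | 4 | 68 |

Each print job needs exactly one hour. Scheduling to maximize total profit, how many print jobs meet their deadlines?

6

Profit order: H=79 A=78 D=69 I=68 E=50 F=48 C=46 G=25 B=18
Assign: H→slot 5, A→slot 6, D→slot 4, I→slot 3, E→slot 2, F→slot 1, C skipped, G skipped, B skipped.
Slots: [1:F] [2:E] [3:I] [4:D] [5:H] [6:A]
6 of 9 scheduled.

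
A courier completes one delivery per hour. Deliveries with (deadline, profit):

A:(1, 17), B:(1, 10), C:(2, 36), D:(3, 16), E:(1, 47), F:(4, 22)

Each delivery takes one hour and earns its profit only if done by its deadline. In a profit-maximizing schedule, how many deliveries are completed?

4

By profit: E(d1,47), C(d2,36), F(d4,22), A(d1,17), D(d3,16), B(d1,10)
E→slot 1; C→slot 2; F→slot 4; A skipped; D→slot 3; B skipped.
4 of 6 scheduled.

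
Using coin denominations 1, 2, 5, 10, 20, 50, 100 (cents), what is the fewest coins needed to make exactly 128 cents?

Greedy: take as many of the largest coin as possible, then repeat with the remainder.
128 − 1×100→28 − 1×20→8 − 1×5→3 − 1×2→1 − 1×1→0
Total coins = 1 + 1 + 1 + 1 + 1 = 5

5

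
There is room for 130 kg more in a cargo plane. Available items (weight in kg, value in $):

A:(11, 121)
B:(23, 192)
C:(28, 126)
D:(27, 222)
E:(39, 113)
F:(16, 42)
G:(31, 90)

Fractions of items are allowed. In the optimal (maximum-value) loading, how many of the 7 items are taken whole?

5

Sort by value per unit weight and fill in that order.
Order: A (121/11=11.00) > B (192/23=8.35) > D (222/27=8.22) > C (126/28=4.50) > G (90/31=2.90) > E (113/39=2.90) > F (42/16=2.62)
Fill: take A (11 @ 121) → take B (23 @ 192) → take D (27 @ 222) → take C (28 @ 126) → take G (31 @ 90) → take 10/39 of E → 28.97; 130/130 used.
5 item(s) taken whole; one partial (take 10/39 of E).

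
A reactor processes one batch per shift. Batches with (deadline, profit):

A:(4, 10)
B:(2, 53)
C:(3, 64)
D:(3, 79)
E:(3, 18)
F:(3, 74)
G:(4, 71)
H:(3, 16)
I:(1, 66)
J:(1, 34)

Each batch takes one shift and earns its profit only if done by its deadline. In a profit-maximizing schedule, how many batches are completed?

4

Sort by profit descending; place each in the latest free slot ≤ its deadline.
By profit: D(d3,79), F(d3,74), G(d4,71), I(d1,66), C(d3,64), B(d2,53), J(d1,34), E(d3,18), H(d3,16), A(d4,10)
D→slot 3; F→slot 2; G→slot 4; I→slot 1; C skipped; B skipped; J skipped; E skipped; H skipped; A skipped.
4 of 10 scheduled.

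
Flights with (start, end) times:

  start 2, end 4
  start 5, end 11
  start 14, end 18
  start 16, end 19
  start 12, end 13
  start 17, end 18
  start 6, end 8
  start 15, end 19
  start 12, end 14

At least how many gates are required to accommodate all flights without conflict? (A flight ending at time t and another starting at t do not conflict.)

4

Count concurrent intervals with a sweep; the peak is the room count.
Events (time:±→running): 2:+→1 4:-→0 5:+→1 6:+→2 8:-→1 11:-→0 12:+→1 12:+→2 13:-→1 14:-→0 14:+→1 15:+→2 16:+→3 17:+→4 … peak 4.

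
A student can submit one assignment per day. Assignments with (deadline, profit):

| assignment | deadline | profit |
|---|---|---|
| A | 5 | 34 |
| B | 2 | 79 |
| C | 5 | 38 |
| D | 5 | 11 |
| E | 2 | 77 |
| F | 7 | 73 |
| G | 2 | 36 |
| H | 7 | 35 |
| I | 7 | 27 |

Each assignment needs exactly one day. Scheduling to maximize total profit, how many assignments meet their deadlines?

Profit order: B=79 E=77 F=73 C=38 G=36 H=35 A=34 I=27 D=11
Assign: B→slot 2, E→slot 1, F→slot 7, C→slot 5, G skipped, H→slot 6, A→slot 4, I→slot 3, D skipped.
Slots: [1:E] [2:B] [3:I] [4:A] [5:C] [6:H] [7:F]
7 of 9 scheduled.

7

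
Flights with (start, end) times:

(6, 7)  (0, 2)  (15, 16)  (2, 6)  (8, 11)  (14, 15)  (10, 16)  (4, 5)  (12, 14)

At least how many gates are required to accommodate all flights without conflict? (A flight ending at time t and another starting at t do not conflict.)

2

Count concurrent intervals with a sweep; the peak is the room count.
Events (time:±→running): 0:+→1 2:-→0 2:+→1 4:+→2 … peak 2.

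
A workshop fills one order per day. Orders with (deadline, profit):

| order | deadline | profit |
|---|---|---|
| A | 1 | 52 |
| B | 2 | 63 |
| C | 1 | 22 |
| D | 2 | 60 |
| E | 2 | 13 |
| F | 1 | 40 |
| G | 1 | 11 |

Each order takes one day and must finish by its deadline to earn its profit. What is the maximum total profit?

Sort by profit descending; place each in the latest free slot ≤ its deadline.
Profit order: B=63 D=60 A=52 F=40 C=22 E=13 G=11
Assign: B→slot 2, D→slot 1, A skipped, F skipped, C skipped, E skipped, G skipped.
Slots: [1:D] [2:B]
Profit = 60 + 63 = 123

123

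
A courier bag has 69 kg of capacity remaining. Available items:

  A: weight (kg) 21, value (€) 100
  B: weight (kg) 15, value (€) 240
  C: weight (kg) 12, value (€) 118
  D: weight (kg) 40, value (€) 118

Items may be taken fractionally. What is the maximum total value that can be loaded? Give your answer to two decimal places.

Sort by value per unit weight and fill in that order.
Ratios (sorted): B 16.00, C 9.83, A 4.76, D 2.95
take B (15 @ 240); take C (12 @ 118); take A (21 @ 100); take 21/40 of D → 61.95. Capacity used 69/69.
Total value = 519.95

519.95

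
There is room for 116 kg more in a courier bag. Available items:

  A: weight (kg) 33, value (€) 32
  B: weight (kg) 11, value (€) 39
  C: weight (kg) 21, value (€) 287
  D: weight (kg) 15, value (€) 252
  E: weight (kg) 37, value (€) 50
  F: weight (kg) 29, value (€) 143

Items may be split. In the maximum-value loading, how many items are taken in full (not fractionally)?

Order: D (252/15=16.80) > C (287/21=13.67) > F (143/29=4.93) > B (39/11=3.55) > E (50/37=1.35) > A (32/33=0.97)
Fill: take D (15 @ 252) → take C (21 @ 287) → take F (29 @ 143) → take B (11 @ 39) → take E (37 @ 50) → take 3/33 of A → 2.91; 116/116 used.
5 item(s) taken whole; one partial (take 3/33 of A).

5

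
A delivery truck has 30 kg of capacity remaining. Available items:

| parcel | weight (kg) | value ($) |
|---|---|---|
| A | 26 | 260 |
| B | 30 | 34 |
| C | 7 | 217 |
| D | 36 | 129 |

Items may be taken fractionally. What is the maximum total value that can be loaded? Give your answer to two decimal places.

447.00

Greedy by value/weight ratio, highest first.
Ratios (sorted): C 31.00, A 10.00, D 3.58, B 1.13
take C (7 @ 217); take 23/26 of A → 230.00. Capacity used 30/30.
Total value = 447.00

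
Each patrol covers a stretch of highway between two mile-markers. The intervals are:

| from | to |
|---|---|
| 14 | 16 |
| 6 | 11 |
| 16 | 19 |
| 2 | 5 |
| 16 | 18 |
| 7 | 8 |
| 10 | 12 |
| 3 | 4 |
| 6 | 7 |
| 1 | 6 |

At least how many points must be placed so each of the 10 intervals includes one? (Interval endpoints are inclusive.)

4

By right end: [3,4]  [2,5]  [1,6]  [6,7]  [7,8]  [6,11]  [10,12]  [14,16]  [16,18]  [16,19]
[3,4] uncovered → point at 4; [6,7] uncovered → point at 7; [10,12] uncovered → point at 12; [14,16] uncovered → point at 16.
Points: 4, 7, 12, 16 (4 total).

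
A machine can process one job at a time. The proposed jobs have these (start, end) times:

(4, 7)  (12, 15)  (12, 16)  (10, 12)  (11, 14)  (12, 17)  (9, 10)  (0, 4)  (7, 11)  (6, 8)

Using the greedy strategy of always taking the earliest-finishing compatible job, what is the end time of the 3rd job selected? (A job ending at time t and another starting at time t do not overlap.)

Order by finish time; keep every interval that doesn't clash with the previous kept one.
By end time: (0,4), (4,7), (6,8), (9,10), (7,11), (10,12), (11,14), (12,15), (12,16), (12,17).
Pick (0,4); next start ≥ 4 → (4,7); next start ≥ 7 → (9,10); next start ≥ 10 → (10,12); next start ≥ 12 → (12,15).
Selected: (0,4) (4,7) (9,10) (10,12) (12,15)

10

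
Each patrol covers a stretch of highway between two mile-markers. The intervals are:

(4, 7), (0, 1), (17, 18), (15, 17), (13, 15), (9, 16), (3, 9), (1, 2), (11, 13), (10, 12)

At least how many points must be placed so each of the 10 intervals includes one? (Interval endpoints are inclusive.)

5

Process intervals by earliest right end; each time one isn't hit yet, stab at its right endpoint.
By right end: [0,1]  [1,2]  [4,7]  [3,9]  [10,12]  [11,13]  [13,15]  [9,16]  [15,17]  [17,18]
[0,1] uncovered → point at 1; [4,7] uncovered → point at 7; [10,12] uncovered → point at 12; [13,15] uncovered → point at 15; [17,18] uncovered → point at 18.
Points: 1, 7, 12, 15, 18 (5 total).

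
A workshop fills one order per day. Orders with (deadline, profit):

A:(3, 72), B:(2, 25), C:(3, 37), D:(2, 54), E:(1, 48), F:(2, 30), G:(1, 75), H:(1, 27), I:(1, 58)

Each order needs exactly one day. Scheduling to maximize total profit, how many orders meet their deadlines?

3

Take jobs in profit order; each goes to the latest open slot no later than its deadline.
Profit order: G=75 A=72 I=58 D=54 E=48 C=37 F=30 H=27 B=25
Assign: G→slot 1, A→slot 3, I skipped, D→slot 2, E skipped, C skipped, F skipped, H skipped, B skipped.
Slots: [1:G] [2:D] [3:A]
3 of 9 scheduled.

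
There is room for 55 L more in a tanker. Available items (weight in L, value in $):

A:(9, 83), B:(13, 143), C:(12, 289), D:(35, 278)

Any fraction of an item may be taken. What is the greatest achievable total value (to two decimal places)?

Ratios (sorted): C 24.08, B 11.00, A 9.22, D 7.94
take C (12 @ 289); take B (13 @ 143); take A (9 @ 83); take 21/35 of D → 166.80. Capacity used 55/55.
Total value = 681.80

681.80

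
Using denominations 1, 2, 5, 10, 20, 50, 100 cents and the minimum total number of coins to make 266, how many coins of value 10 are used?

1

266 − 2×100→66 − 1×50→16 − 1×10→6 − 1×5→1 − 1×1→0
Count of 10: 1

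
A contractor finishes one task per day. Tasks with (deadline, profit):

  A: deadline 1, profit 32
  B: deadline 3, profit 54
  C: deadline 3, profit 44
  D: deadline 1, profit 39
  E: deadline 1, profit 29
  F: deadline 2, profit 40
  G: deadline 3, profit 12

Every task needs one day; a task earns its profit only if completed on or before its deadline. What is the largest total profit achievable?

Sort by profit descending; place each in the latest free slot ≤ its deadline.
Profit order: B=54 C=44 F=40 D=39 A=32 E=29 G=12
Assign: B→slot 3, C→slot 2, F→slot 1, D skipped, A skipped, E skipped, G skipped.
Slots: [1:F] [2:C] [3:B]
Profit = 40 + 44 + 54 = 138

138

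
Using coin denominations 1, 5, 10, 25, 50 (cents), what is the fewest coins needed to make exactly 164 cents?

164 = 3×50 + 1×10 + 4×1
Total coins = 3 + 1 + 4 = 8

8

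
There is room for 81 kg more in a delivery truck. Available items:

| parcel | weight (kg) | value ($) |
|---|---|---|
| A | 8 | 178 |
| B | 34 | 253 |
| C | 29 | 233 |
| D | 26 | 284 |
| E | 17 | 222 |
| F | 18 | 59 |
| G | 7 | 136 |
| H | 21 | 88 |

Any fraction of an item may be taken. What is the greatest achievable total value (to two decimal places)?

1004.79

Order: A (178/8=22.25) > G (136/7=19.43) > E (222/17=13.06) > D (284/26=10.92) > C (233/29=8.03) > B (253/34=7.44) > H (88/21=4.19) > F (59/18=3.28)
Fill: take A (8 @ 178) → take G (7 @ 136) → take E (17 @ 222) → take D (26 @ 284) → take 23/29 of C → 184.79; 81/81 used.
Total value = 1004.79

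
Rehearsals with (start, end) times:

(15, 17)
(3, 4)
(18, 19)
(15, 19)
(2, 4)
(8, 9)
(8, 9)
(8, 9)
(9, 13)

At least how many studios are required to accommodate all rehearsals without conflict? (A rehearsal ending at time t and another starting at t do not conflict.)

The answer is the maximum number of intervals overlapping at any instant.
starts: [2, 3, 8, 8, 8, 9, 15, 15, 18]
ends:   [4, 4, 9, 9, 9, 13, 17, 19, 19]
s2→1 s3→2 e4→1 e4→0 s8→1 s8→2 s8→3  — peak 3.

3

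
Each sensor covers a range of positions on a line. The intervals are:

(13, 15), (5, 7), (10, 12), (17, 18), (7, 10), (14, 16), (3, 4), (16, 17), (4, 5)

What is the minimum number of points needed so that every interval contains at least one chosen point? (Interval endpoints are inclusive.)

Process intervals by earliest right end; each time one isn't hit yet, stab at its right endpoint.
Sorted: [3,4] [4,5] [5,7] [7,10] [10,12] [13,15] [14,16] [16,17] [17,18]
{[3,4],[4,5]} hit by 4; {[5,7],[7,10]} hit by 7; {[10,12]} hit by 12; {[13,15],[14,16]} hit by 15; {[16,17],[17,18]} hit by 17.
Points: 4, 7, 12, 15, 17 (5 total).

5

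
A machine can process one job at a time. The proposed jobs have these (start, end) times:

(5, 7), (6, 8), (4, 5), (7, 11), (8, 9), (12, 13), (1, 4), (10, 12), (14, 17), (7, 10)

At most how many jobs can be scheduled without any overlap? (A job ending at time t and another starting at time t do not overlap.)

By end time: (1,4), (4,5), (5,7), (6,8), (8,9), (7,10), (7,11), (10,12), (12,13), (14,17).
Pick (1,4); next start ≥ 4 → (4,5); next start ≥ 5 → (5,7); next start ≥ 7 → (8,9); next start ≥ 9 → (10,12); next start ≥ 12 → (12,13); next start ≥ 13 → (14,17).
Selected 7 jobs.

7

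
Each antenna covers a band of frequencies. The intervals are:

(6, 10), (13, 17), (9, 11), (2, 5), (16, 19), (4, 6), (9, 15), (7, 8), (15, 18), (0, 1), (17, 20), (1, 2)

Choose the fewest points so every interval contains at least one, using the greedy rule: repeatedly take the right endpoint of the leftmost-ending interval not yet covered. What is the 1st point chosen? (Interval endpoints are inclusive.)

Sort by right endpoint; whenever an interval is uncovered, place a point at its right end.
By right end: [0,1]  [1,2]  [2,5]  [4,6]  [7,8]  [6,10]  [9,11]  [9,15]  [13,17]  [15,18]  [16,19]  [17,20]
[0,1] uncovered → point at 1; [2,5] uncovered → point at 5; [7,8] uncovered → point at 8; [9,11] uncovered → point at 11; [13,17] uncovered → point at 17.
Points: 1, 5, 8, 11, 17 (5 total).

1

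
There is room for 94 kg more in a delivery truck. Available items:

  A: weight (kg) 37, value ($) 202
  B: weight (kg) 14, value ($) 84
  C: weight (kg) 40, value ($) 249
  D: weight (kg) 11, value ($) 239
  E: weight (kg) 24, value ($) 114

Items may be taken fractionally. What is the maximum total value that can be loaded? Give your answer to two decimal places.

Ratios (sorted): D 21.73, C 6.22, B 6.00, A 5.46, E 4.75
take D (11 @ 239); take C (40 @ 249); take B (14 @ 84); take 29/37 of A → 158.32. Capacity used 94/94.
Total value = 730.32

730.32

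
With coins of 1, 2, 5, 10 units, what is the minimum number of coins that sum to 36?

5

Greedy: take as many of the largest coin as possible, then repeat with the remainder.
36 − 3×10→6 − 1×5→1 − 1×1→0
Total coins = 3 + 1 + 1 = 5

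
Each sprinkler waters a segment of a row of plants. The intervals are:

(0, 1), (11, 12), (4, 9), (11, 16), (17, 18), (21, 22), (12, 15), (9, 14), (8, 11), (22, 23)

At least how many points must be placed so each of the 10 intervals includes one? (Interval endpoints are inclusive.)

By right end: [0,1]  [4,9]  [8,11]  [11,12]  [9,14]  [12,15]  [11,16]  [17,18]  [21,22]  [22,23]
[0,1] uncovered → point at 1; [4,9] uncovered → point at 9; [11,12] uncovered → point at 12; [17,18] uncovered → point at 18; [21,22] uncovered → point at 22.
Points: 1, 9, 12, 18, 22 (5 total).

5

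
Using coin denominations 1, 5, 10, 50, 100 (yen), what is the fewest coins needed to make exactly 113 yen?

113 = 1×100 + 1×10 + 3×1
Total coins = 1 + 1 + 3 = 5

5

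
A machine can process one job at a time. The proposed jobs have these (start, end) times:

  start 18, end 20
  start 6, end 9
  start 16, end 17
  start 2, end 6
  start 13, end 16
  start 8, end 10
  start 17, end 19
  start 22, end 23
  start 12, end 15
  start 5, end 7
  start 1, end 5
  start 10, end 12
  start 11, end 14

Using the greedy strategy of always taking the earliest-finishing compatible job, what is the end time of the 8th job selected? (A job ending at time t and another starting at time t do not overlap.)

23

Sorted by end: (1,5)  (2,6)  (5,7)  (6,9)  (8,10)  (10,12)  (11,14)  (12,15)  (13,16)  (16,17)  (17,19)  (18,20)  (22,23)
take (1,5); take (5,7); take (8,10); take (10,12); skip (11,14); take (12,15); take (16,17); take (17,19); skip (18,20); take (22,23).
Selected: (1,5) (5,7) (8,10) (10,12) (12,15) (16,17) (17,19) (22,23)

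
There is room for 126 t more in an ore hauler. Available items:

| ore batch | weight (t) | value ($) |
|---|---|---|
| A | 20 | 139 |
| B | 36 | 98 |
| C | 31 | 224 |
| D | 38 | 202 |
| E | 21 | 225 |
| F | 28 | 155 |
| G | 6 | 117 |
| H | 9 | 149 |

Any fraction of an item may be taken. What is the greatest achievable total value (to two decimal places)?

Greedy by value/weight ratio, highest first.
Order: G (117/6=19.50) > H (149/9=16.56) > E (225/21=10.71) > C (224/31=7.23) > A (139/20=6.95) > F (155/28=5.54) > D (202/38=5.32) > B (98/36=2.72)
Fill: take G (6 @ 117) → take H (9 @ 149) → take E (21 @ 225) → take C (31 @ 224) → take A (20 @ 139) → take F (28 @ 155) → take 11/38 of D → 58.47; 126/126 used.
Total value = 1067.47

1067.47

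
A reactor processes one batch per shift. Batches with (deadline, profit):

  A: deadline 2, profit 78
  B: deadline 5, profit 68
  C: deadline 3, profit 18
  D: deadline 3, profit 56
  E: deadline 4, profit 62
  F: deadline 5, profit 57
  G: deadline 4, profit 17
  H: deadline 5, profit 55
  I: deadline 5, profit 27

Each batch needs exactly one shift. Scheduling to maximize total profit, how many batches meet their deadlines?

Sort by profit descending; place each in the latest free slot ≤ its deadline.
By profit: A(d2,78), B(d5,68), E(d4,62), F(d5,57), D(d3,56), H(d5,55), I(d5,27), C(d3,18), G(d4,17)
A→slot 2; B→slot 5; E→slot 4; F→slot 3; D→slot 1; H skipped; I skipped; C skipped; G skipped.
5 of 9 scheduled.

5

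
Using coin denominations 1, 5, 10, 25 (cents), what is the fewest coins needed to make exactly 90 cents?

90 = 3×25 + 1×10 + 1×5
Total coins = 3 + 1 + 1 = 5

5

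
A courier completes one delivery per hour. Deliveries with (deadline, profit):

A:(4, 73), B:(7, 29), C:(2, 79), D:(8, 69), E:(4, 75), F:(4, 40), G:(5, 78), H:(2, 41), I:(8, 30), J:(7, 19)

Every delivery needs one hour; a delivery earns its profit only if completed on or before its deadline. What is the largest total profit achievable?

Take jobs in profit order; each goes to the latest open slot no later than its deadline.
By profit: C(d2,79), G(d5,78), E(d4,75), A(d4,73), D(d8,69), H(d2,41), F(d4,40), I(d8,30), B(d7,29), J(d7,19)
C→slot 2; G→slot 5; E→slot 4; A→slot 3; D→slot 8; H→slot 1; F skipped; I→slot 7; B→slot 6; J skipped.
Profit = 41 + 79 + 73 + 75 + 78 + 29 + 30 + 69 = 474

474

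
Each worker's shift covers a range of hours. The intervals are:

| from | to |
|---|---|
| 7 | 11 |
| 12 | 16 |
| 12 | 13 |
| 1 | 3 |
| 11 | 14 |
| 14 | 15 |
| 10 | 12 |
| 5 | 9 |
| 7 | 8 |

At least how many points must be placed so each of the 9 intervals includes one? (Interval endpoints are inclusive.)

4

Process intervals by earliest right end; each time one isn't hit yet, stab at its right endpoint.
By right end: [1,3]  [7,8]  [5,9]  [7,11]  [10,12]  [12,13]  [11,14]  [14,15]  [12,16]
[1,3] uncovered → point at 3; [7,8] uncovered → point at 8; [10,12] uncovered → point at 12; [14,15] uncovered → point at 15.
Points: 3, 8, 12, 15 (4 total).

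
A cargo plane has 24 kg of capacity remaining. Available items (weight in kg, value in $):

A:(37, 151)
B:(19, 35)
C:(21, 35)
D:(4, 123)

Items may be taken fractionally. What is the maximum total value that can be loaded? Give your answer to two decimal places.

Greedy by value/weight ratio, highest first.
Ratios (sorted): D 30.75, A 4.08, B 1.84, C 1.67
take D (4 @ 123); take 20/37 of A → 81.62. Capacity used 24/24.
Total value = 204.62

204.62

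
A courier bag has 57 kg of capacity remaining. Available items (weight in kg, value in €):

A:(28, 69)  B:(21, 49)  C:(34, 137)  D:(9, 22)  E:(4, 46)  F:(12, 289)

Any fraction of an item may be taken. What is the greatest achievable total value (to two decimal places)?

489.25

Order: F (289/12=24.08) > E (46/4=11.50) > C (137/34=4.03) > A (69/28=2.46) > D (22/9=2.44) > B (49/21=2.33)
Fill: take F (12 @ 289) → take E (4 @ 46) → take C (34 @ 137) → take 7/28 of A → 17.25; 57/57 used.
Total value = 489.25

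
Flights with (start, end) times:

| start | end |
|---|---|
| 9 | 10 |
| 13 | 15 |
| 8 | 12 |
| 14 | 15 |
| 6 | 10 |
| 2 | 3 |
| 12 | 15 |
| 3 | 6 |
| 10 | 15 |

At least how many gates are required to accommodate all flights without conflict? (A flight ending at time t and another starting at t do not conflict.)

The answer is the maximum number of intervals overlapping at any instant.
Events (time:±→running): 2:+→1 3:-→0 3:+→1 6:-→0 6:+→1 8:+→2 9:+→3 10:-→2 10:-→1 10:+→2 12:-→1 12:+→2 13:+→3 14:+→4 … peak 4.

4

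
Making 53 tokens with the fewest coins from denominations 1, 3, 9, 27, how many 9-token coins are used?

2

53 = 1×27 + 2×9 + 2×3 + 2×1
Count of 9: 2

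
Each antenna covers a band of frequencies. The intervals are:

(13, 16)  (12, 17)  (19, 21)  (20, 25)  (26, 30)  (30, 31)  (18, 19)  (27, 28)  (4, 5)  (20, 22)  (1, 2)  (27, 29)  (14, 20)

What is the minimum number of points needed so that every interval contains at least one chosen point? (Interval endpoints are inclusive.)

Sort by right endpoint; whenever an interval is uncovered, place a point at its right end.
Sorted: [1,2] [4,5] [13,16] [12,17] [18,19] [14,20] [19,21] [20,22] [20,25] [27,28] [27,29] [26,30] [30,31]
{[1,2]} hit by 2; {[4,5]} hit by 5; {[13,16],[12,17]} hit by 16; {[18,19],[14,20],[19,21]} hit by 19; {[20,22],[20,25]} hit by 22; {[27,28],[27,29],[26,30]} hit by 28; {[30,31]} hit by 31.
Points: 2, 5, 16, 19, 22, 28, 31 (7 total).

7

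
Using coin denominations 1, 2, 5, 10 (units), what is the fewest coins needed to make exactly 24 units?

4

Use the largest denomination that fits, subtract, and repeat.
24 = 2×10 + 2×2
Total coins = 2 + 2 = 4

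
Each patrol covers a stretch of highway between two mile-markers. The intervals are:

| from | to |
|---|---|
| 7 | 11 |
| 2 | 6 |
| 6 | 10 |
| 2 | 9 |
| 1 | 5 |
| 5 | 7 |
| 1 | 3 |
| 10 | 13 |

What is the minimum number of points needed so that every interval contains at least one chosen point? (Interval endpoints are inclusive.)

3

Sorted: [1,3] [1,5] [2,6] [5,7] [2,9] [6,10] [7,11] [10,13]
{[1,3],[1,5],[2,6]} hit by 3; {[5,7],[2,9],[6,10],[7,11]} hit by 7; {[10,13]} hit by 13.
Points: 3, 7, 13 (3 total).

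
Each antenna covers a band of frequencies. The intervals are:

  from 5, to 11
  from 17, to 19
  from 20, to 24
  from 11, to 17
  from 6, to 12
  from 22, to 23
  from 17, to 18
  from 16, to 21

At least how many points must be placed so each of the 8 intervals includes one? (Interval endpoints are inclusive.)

Sort by right endpoint; whenever an interval is uncovered, place a point at its right end.
By right end: [5,11]  [6,12]  [11,17]  [17,18]  [17,19]  [16,21]  [22,23]  [20,24]
[5,11] uncovered → point at 11; [17,18] uncovered → point at 18; [22,23] uncovered → point at 23.
Points: 11, 18, 23 (3 total).

3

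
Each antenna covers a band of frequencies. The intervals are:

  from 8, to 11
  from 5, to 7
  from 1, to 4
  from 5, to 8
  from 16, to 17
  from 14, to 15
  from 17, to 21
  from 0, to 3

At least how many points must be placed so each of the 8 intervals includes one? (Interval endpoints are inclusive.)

By right end: [0,3]  [1,4]  [5,7]  [5,8]  [8,11]  [14,15]  [16,17]  [17,21]
[0,3] uncovered → point at 3; [5,7] uncovered → point at 7; [8,11] uncovered → point at 11; [14,15] uncovered → point at 15; [16,17] uncovered → point at 17.
Points: 3, 7, 11, 15, 17 (5 total).

5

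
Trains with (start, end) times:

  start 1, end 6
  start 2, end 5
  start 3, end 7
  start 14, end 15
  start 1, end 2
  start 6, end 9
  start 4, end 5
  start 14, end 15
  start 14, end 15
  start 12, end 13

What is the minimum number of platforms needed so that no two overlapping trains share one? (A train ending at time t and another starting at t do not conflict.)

4

Count concurrent intervals with a sweep; the peak is the room count.
starts: [1, 1, 2, 3, 4, 6, 12, 14, 14, 14]
ends:   [2, 5, 5, 6, 7, 9, 13, 15, 15, 15]
s1→1 s1→2 e2→1 s2→2 s3→3 s4→4  — peak 4.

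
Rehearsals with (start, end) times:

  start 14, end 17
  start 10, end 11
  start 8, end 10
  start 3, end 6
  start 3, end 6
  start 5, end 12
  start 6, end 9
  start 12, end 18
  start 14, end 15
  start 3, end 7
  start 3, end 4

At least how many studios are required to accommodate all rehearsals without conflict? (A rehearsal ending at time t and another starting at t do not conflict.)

starts: [3, 3, 3, 3, 5, 6, 8, 10, 12, 14, 14]
ends:   [4, 6, 6, 7, 9, 10, 11, 12, 15, 17, 18]
s3→1 s3→2 s3→3 s3→4  — peak 4.

4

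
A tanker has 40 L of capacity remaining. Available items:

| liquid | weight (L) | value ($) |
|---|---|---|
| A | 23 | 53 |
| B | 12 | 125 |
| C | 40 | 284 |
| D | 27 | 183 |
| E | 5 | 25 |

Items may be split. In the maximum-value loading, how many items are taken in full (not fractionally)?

1

Greedy by value/weight ratio, highest first.
Order: B (125/12=10.42) > C (284/40=7.10) > D (183/27=6.78) > E (25/5=5.00) > A (53/23=2.30)
Fill: take B (12 @ 125) → take 28/40 of C → 198.80; 40/40 used.
1 item(s) taken whole; one partial (take 28/40 of C).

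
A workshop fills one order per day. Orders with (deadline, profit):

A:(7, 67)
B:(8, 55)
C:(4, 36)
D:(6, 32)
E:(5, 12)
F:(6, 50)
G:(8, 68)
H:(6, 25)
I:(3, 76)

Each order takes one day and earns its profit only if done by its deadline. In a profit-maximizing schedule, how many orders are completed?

By profit: I(d3,76), G(d8,68), A(d7,67), B(d8,55), F(d6,50), C(d4,36), D(d6,32), H(d6,25), E(d5,12)
I→slot 3; G→slot 8; A→slot 7; B→slot 6; F→slot 5; C→slot 4; D→slot 2; H→slot 1; E skipped.
8 of 9 scheduled.

8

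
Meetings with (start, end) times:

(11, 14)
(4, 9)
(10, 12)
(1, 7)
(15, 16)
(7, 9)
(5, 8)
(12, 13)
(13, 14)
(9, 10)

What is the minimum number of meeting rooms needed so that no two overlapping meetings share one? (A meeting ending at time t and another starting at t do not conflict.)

The answer is the maximum number of intervals overlapping at any instant.
starts: [1, 4, 5, 7, 9, 10, 11, 12, 13, 15]
ends:   [7, 8, 9, 9, 10, 12, 13, 14, 14, 16]
s1→1 s4→2 s5→3  — peak 3.

3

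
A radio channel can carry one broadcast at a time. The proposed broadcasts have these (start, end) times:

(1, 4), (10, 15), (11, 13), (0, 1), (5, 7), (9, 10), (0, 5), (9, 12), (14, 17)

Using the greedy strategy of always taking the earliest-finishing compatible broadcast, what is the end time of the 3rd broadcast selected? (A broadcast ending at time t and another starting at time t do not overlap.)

Sorted by end: (0,1)  (1,4)  (0,5)  (5,7)  (9,10)  (9,12)  (11,13)  (10,15)  (14,17)
take (0,1); take (1,4); skip (0,5); take (5,7); take (9,10); take (11,13); take (14,17).
Selected: (0,1) (1,4) (5,7) (9,10) (11,13) (14,17)

7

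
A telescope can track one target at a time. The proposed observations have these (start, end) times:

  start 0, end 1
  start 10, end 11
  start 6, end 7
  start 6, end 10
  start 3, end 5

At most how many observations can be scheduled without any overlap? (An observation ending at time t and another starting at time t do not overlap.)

Order by finish time; keep every interval that doesn't clash with the previous kept one.
Sorted by end: (0,1)  (3,5)  (6,7)  (6,10)  (10,11)
take (0,1); take (3,5); take (6,7); take (10,11).
Selected 4 observations.

4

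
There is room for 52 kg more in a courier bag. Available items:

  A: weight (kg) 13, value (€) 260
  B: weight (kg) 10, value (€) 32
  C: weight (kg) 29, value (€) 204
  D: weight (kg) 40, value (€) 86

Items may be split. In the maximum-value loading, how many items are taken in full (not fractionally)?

Sort by value per unit weight and fill in that order.
Ratios (sorted): A 20.00, C 7.03, B 3.20, D 2.15
take A (13 @ 260); take C (29 @ 204); take B (10 @ 32). Capacity used 52/52.
3 item(s) taken whole.

3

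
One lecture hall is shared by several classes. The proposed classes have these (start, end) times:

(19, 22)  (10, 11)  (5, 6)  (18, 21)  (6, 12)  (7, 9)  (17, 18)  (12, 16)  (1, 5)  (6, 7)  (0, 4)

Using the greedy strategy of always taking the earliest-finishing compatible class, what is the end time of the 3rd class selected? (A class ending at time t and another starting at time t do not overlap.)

Order by finish time; keep every interval that doesn't clash with the previous kept one.
Sorted by end: (0,4)  (1,5)  (5,6)  (6,7)  (7,9)  (10,11)  (6,12)  (12,16)  (17,18)  (18,21)  (19,22)
take (0,4); take (5,6); take (6,7); take (7,9); take (10,11); take (12,16); take (17,18); take (18,21).
Selected: (0,4) (5,6) (6,7) (7,9) (10,11) (12,16) (17,18) (18,21)

7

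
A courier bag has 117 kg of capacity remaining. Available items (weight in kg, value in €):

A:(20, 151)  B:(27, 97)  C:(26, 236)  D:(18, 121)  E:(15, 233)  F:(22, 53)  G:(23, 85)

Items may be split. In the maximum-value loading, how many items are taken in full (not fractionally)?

5

Greedy by value/weight ratio, highest first.
Order: E (233/15=15.53) > C (236/26=9.08) > A (151/20=7.55) > D (121/18=6.72) > G (85/23=3.70) > B (97/27=3.59) > F (53/22=2.41)
Fill: take E (15 @ 233) → take C (26 @ 236) → take A (20 @ 151) → take D (18 @ 121) → take G (23 @ 85) → take 15/27 of B → 53.89; 117/117 used.
5 item(s) taken whole; one partial (take 15/27 of B).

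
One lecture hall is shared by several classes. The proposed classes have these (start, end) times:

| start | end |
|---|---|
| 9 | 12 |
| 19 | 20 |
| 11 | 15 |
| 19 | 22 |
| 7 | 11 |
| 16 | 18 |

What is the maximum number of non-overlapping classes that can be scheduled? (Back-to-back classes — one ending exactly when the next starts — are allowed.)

4

By end time: (7,11), (9,12), (11,15), (16,18), (19,20), (19,22).
Pick (7,11); next start ≥ 11 → (11,15); next start ≥ 15 → (16,18); next start ≥ 18 → (19,20).
Selected 4 classes.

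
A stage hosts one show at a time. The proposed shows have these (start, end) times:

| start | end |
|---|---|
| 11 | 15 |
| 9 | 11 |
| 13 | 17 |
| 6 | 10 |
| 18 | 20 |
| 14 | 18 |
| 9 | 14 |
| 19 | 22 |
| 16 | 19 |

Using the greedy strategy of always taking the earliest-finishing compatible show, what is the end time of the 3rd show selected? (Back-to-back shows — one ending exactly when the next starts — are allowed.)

Sort by end time and greedily take each interval whose start is ≥ the last chosen end.
By end time: (6,10), (9,11), (9,14), (11,15), (13,17), (14,18), (16,19), (18,20), (19,22).
Pick (6,10); next start ≥ 10 → (11,15); next start ≥ 15 → (16,19); next start ≥ 19 → (19,22).
Selected: (6,10) (11,15) (16,19) (19,22)

19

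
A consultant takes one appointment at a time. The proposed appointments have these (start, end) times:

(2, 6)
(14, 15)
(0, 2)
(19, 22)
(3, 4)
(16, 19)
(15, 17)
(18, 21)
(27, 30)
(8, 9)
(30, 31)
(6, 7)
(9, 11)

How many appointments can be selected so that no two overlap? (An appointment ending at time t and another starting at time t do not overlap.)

10

By end time: (0,2), (3,4), (2,6), (6,7), (8,9), (9,11), (14,15), (15,17), (16,19), (18,21), (19,22), (27,30), (30,31).
Pick (0,2); next start ≥ 2 → (3,4); next start ≥ 4 → (6,7); next start ≥ 7 → (8,9); next start ≥ 9 → (9,11); next start ≥ 11 → (14,15); next start ≥ 15 → (15,17); next start ≥ 17 → (18,21); next start ≥ 21 → (27,30); next start ≥ 30 → (30,31).
Selected 10 appointments.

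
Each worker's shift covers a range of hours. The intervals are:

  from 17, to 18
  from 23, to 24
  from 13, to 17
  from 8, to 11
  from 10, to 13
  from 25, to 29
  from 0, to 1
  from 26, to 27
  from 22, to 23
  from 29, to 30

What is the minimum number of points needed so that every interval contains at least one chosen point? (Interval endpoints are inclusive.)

Process intervals by earliest right end; each time one isn't hit yet, stab at its right endpoint.
Sorted: [0,1] [8,11] [10,13] [13,17] [17,18] [22,23] [23,24] [26,27] [25,29] [29,30]
{[0,1]} hit by 1; {[8,11],[10,13]} hit by 11; {[13,17],[17,18]} hit by 17; {[22,23],[23,24]} hit by 23; {[26,27],[25,29]} hit by 27; {[29,30]} hit by 30.
Points: 1, 11, 17, 23, 27, 30 (6 total).

6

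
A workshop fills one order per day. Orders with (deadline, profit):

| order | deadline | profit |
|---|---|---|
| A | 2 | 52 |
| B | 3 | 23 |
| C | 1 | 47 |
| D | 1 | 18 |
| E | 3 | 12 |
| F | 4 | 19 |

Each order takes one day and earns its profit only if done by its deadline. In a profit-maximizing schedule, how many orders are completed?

By profit: A(d2,52), C(d1,47), B(d3,23), F(d4,19), D(d1,18), E(d3,12)
A→slot 2; C→slot 1; B→slot 3; F→slot 4; D skipped; E skipped.
4 of 6 scheduled.

4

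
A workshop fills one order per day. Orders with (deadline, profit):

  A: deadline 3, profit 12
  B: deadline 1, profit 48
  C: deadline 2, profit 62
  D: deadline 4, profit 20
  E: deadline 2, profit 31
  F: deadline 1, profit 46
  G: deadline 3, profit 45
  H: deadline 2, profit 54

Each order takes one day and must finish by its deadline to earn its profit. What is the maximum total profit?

181

Take jobs in profit order; each goes to the latest open slot no later than its deadline.
By profit: C(d2,62), H(d2,54), B(d1,48), F(d1,46), G(d3,45), E(d2,31), D(d4,20), A(d3,12)
C→slot 2; H→slot 1; B skipped; F skipped; G→slot 3; E skipped; D→slot 4; A skipped.
Profit = 54 + 62 + 45 + 20 = 181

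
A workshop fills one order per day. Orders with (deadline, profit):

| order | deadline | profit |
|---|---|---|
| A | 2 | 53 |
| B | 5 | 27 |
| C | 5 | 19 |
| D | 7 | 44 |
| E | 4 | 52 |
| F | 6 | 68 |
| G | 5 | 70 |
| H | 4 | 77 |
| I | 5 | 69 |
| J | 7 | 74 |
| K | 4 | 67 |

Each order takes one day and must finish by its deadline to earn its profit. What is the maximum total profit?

478

Take jobs in profit order; each goes to the latest open slot no later than its deadline.
By profit: H(d4,77), J(d7,74), G(d5,70), I(d5,69), F(d6,68), K(d4,67), A(d2,53), E(d4,52), D(d7,44), B(d5,27), C(d5,19)
H→slot 4; J→slot 7; G→slot 5; I→slot 3; F→slot 6; K→slot 2; A→slot 1; E skipped; D skipped; B skipped; C skipped.
Profit = 53 + 67 + 69 + 77 + 70 + 68 + 74 = 478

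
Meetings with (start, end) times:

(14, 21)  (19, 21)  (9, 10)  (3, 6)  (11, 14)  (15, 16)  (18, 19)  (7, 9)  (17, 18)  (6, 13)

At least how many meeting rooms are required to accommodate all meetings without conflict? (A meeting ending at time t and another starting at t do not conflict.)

Count concurrent intervals with a sweep; the peak is the room count.
starts: [3, 6, 7, 9, 11, 14, 15, 17, 18, 19]
ends:   [6, 9, 10, 13, 14, 16, 18, 19, 21, 21]
s3→1 e6→0 s6→1 s7→2  — peak 2.

2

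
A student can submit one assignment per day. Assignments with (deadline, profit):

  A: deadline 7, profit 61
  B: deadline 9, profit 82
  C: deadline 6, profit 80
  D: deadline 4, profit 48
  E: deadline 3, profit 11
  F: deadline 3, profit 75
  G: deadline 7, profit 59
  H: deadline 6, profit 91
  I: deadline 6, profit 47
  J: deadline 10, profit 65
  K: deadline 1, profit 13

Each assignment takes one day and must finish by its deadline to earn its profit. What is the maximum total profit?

By profit: H(d6,91), B(d9,82), C(d6,80), F(d3,75), J(d10,65), A(d7,61), G(d7,59), D(d4,48), I(d6,47), K(d1,13), E(d3,11)
H→slot 6; B→slot 9; C→slot 5; F→slot 3; J→slot 10; A→slot 7; G→slot 4; D→slot 2; I→slot 1; K skipped; E skipped.
Profit = 47 + 48 + 75 + 59 + 80 + 91 + 61 + 82 + 65 = 608

608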